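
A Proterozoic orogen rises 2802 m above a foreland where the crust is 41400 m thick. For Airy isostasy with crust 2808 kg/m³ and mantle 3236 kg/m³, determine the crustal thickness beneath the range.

62600 m

Root depth r = h ρ_c / (ρ_m − ρ_c) = 2802 m × 2808 / 428 = 18380 m.
Total thickness = T + h + r = 41400 m + 2802 m + 18380 m = 62600 m.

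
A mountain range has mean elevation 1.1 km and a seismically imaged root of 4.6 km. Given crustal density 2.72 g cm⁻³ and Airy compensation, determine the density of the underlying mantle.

Airy balance: ρ_c h = (ρ_m − ρ_c) r → ρ_m = ρ_c (1 + h/r).
ρ_m = 2.72 × (1 + 1.1 km/4.6 km) = 3.37 g cm⁻³.

3.37 g cm⁻³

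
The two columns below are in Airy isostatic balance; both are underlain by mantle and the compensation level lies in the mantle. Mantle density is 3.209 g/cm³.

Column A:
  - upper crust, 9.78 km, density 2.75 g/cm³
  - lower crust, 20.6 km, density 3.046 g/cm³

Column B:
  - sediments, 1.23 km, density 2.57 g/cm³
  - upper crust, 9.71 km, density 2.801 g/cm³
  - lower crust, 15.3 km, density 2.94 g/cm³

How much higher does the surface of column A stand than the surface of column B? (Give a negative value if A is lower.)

For any compensation level in the mantle, the mantle terms cancel and isostasy reduces to e = (Σt_A − Σt_B) − (Σ(ρt)_A − Σ(ρt)_B) / ρ_m.
Σt_A = 30.38 km; Σt_B = 26.24 km; Σ(ρt)_A = 89.6426; Σ(ρt)_B = 75.34081 (in km·g/cm³).
e = (30.38 − 26.24) − (89.6426 − 75.34081) / 3.209 = −0.317 km.

−0.317 km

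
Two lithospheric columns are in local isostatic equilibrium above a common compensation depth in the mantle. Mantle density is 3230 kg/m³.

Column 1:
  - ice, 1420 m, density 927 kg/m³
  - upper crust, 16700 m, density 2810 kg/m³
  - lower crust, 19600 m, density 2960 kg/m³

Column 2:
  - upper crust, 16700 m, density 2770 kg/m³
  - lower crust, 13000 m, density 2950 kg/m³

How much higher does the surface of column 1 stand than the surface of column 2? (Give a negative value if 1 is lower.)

1320 m

For any compensation level in the mantle, the mantle terms cancel and isostasy reduces to e = (Σt_1 − Σt_2) − (Σ(ρt)_1 − Σ(ρt)_2) / ρ_m.
Σt_1 = 37720 m; Σt_2 = 29700 m; Σ(ρt)_1 = 106259340; Σ(ρt)_2 = 84609000 (in m·kg/m³).
e = (37720 − 29700) − (106259340 − 84609000) / 3230 = 1320 m.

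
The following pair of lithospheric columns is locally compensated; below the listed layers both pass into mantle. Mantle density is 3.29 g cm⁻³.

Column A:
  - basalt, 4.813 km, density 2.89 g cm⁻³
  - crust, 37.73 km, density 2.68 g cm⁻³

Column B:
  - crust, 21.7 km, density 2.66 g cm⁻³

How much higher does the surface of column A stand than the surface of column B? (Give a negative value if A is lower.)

For any compensation level in the mantle, the mantle terms cancel and isostasy reduces to e = (Σt_A − Σt_B) − (Σ(ρt)_A − Σ(ρt)_B) / ρ_m.
Σt_A = 42.543 km; Σt_B = 21.7 km; Σ(ρt)_A = 115.02597; Σ(ρt)_B = 57.722 (in km·g cm⁻³).
e = (42.543 − 21.7) − (115.02597 − 57.722) / 3.29 = 3.43 km.

3.43 km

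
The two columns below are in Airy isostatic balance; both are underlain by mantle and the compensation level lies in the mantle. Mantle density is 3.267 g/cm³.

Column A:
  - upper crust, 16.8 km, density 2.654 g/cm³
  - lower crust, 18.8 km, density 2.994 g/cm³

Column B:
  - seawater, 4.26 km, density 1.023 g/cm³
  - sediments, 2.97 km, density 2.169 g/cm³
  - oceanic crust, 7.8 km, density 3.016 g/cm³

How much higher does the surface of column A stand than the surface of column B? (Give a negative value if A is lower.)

For any compensation level in the mantle, the mantle terms cancel and isostasy reduces to e = (Σt_A − Σt_B) − (Σ(ρt)_A − Σ(ρt)_B) / ρ_m.
Σt_A = 35.6 km; Σt_B = 15.03 km; Σ(ρt)_A = 100.8744; Σ(ρt)_B = 34.32471 (in km·g/cm³).
e = (35.6 − 15.03) − (100.8744 − 34.32471) / 3.267 = 0.2 km.

0.2 km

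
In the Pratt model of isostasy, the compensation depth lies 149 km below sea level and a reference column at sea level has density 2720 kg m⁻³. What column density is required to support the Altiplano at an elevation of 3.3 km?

2660 kg m⁻³

Pratt balance: ρ_ref D = ρ (D + h).
ρ = ρ_ref D/(D + h) = 2720 × 149 km/(149 km + 3.3 km) = 2660 kg m⁻³.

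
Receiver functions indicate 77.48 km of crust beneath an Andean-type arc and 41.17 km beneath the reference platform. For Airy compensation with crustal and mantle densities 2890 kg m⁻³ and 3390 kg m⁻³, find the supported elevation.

Excess crust Δ = 77.48 km − 41.17 km = 36.31 km, split between elevation h and root r with h + r = Δ.
Airy balance ρ_c h = (ρ_m − ρ_c) r gives r = h ρ_c/(ρ_m − ρ_c), so h (1 + ρ_c/(ρ_m − ρ_c)) = Δ, i.e. h = Δ (ρ_m − ρ_c)/ρ_m.
h = 36.31 km × 500/3390 = 5.36 km.

5.36 km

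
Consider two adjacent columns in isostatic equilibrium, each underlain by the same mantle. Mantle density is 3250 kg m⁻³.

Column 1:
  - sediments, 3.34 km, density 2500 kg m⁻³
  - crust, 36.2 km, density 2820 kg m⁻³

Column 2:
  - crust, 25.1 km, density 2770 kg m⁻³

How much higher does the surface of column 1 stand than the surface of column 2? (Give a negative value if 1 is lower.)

For any compensation level in the mantle, the mantle terms cancel and isostasy reduces to e = (Σt_1 − Σt_2) − (Σ(ρt)_1 − Σ(ρt)_2) / ρ_m.
Σt_1 = 39.54 km; Σt_2 = 25.1 km; Σ(ρt)_1 = 110434; Σ(ρt)_2 = 69527 (in km·kg m⁻³).
e = (39.54 − 25.1) − (110434 − 69527) / 3250 = 1.85 km.

1.85 km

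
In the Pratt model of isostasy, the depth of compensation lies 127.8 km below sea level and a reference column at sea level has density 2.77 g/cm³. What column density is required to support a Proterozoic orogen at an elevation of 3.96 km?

2.69 g/cm³

Pratt balance: ρ_ref D = ρ (D + h).
ρ = ρ_ref D/(D + h) = 2.77 × 127.8 km/(127.8 km + 3.96 km) = 2.69 g/cm³.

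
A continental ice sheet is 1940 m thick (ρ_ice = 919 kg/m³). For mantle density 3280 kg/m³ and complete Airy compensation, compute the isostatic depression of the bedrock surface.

Balancing pressure at the compensation depth: the ice load ρ_ice t is balanced by mantle displaced below, ρ_m s.
s = t ρ_ice / ρ_m = 1940 m × 919/3280 = 544 m.

544 m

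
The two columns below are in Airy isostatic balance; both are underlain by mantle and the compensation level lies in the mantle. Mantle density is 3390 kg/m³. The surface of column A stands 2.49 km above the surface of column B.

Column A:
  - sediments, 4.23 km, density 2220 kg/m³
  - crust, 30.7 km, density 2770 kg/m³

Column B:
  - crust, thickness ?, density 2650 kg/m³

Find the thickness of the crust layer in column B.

21 km

Take the compensation level at the base of the deeper column (depth z_c below the surface of column A) and equate Σ ρ_i t_i down to z_c; mantle fills any gap and the z_c terms cancel.
Column A: 4.23×2220 + 30.7×2770 + (z_c − 34.93)×3390
Column B: 2.49×0 + x×2650 + (z_c − 2.49 − 0 − x)×3390
The z_c×3390 term appears on both sides and cancels. Collect the known terms of each column as K = Σ(ρt)_known − 3390 × (depth of known layers): K_A = 94429.6 − 3390×34.93 = −23983.1; K_B = 0 − 3390×(2.49 + 0) = −8441.1.
Balance: K_A = K_B − x×(3390 − 2650), so x = (K_B − K_A)/(3390 − 2650) = 15542/740 = 21 km.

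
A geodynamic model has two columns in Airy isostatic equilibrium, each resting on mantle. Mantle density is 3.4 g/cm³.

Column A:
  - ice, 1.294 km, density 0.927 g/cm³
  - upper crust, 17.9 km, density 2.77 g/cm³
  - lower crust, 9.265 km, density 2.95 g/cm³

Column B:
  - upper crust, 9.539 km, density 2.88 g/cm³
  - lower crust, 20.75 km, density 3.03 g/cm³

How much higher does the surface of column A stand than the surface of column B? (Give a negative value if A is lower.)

1.77 km

For any compensation level in the mantle, the mantle terms cancel and isostasy reduces to e = (Σt_A − Σt_B) − (Σ(ρt)_A − Σ(ρt)_B) / ρ_m.
Σt_A = 28.459 km; Σt_B = 30.289 km; Σ(ρt)_A = 78.114288; Σ(ρt)_B = 90.34482 (in km·g/cm³).
e = (28.459 − 30.289) − (78.114288 − 90.34482) / 3.4 = 1.77 km.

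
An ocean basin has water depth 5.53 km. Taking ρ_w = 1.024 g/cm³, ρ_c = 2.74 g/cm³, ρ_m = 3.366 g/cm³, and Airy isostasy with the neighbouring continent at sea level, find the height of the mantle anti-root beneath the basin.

Equating mass per unit area of the two columns: replacing crust with seawater at the top is compensated by replacing crust with mantle at the base: d (ρ_c − ρ_w) = a (ρ_m − ρ_c).
a = d (ρ_c − ρ_w)/(ρ_m − ρ_c) = 5.53 km × 1.716/0.626 = 15.2 km.

15.2 km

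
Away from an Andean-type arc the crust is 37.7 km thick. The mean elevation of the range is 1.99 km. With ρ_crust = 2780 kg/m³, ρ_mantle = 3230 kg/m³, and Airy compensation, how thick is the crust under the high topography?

Root depth r = h ρ_c / (ρ_m − ρ_c) = 1.99 km × 2780 / 450 = 12.29 km.
Total thickness = T + h + r = 37.7 km + 1.99 km + 12.29 km = 52 km.

52 km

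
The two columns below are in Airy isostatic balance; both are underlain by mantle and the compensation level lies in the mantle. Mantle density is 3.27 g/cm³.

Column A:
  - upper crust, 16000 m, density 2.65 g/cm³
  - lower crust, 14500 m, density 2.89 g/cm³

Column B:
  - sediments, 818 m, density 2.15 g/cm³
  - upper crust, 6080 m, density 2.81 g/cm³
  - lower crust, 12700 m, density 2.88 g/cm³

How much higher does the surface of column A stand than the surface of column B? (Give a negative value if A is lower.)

For any compensation level in the mantle, the mantle terms cancel and isostasy reduces to e = (Σt_A − Σt_B) − (Σ(ρt)_A − Σ(ρt)_B) / ρ_m.
Σt_A = 30500 m; Σt_B = 19598 m; Σ(ρt)_A = 84305; Σ(ρt)_B = 55419.5 (in m·g/cm³).
e = (30500 − 19598) − (84305 − 55419.5) / 3.27 = 2070 m.

2070 m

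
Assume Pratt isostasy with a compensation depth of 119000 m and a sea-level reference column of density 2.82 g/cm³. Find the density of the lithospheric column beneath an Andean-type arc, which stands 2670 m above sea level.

2.76 g/cm³

Pratt balance: ρ_ref D = ρ (D + h).
ρ = ρ_ref D/(D + h) = 2.82 × 119000 m/(119000 m + 2670 m) = 2.76 g/cm³.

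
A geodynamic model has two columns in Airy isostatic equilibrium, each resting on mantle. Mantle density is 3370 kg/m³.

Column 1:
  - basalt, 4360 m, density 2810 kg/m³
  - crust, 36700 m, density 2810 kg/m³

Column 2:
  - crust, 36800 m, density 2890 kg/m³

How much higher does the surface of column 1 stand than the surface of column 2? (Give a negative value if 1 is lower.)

1580 m

For any compensation level in the mantle, the mantle terms cancel and isostasy reduces to e = (Σt_1 − Σt_2) − (Σ(ρt)_1 − Σ(ρt)_2) / ρ_m.
Σt_1 = 41060 m; Σt_2 = 36800 m; Σ(ρt)_1 = 115378600; Σ(ρt)_2 = 106352000 (in m·kg/m³).
e = (41060 − 36800) − (115378600 − 106352000) / 3370 = 1580 m.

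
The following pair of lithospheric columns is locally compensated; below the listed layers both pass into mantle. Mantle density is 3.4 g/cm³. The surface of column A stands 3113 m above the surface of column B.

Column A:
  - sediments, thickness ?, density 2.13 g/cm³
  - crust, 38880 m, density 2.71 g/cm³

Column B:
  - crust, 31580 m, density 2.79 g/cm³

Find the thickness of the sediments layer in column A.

2380 m

Take the compensation level at the base of the deeper column (depth z_c below the surface of column A) and equate Σ ρ_i t_i down to z_c; mantle fills any gap and the z_c terms cancel.
Column A: x×2.13 + 38880×2.71 + (z_c − 38880 − x)×3.4
Column B: 3113×0 + 31580×2.79 + (z_c − 3113 − 31580)×3.4
The z_c×3.4 term appears on both sides and cancels. Collect the known terms of each column as K = Σ(ρt)_known − 3.4 × (depth of known layers): K_A = 105364.8 − 3.4×38880 = −26827.2; K_B = 88108.2 − 3.4×(3113 + 31580) = −29848.
Balance: K_A − x×(3.4 − 2.13) = K_B, so x = (K_A − K_B)/(3.4 − 2.13) = 3020.8/1.27 = 2380 m.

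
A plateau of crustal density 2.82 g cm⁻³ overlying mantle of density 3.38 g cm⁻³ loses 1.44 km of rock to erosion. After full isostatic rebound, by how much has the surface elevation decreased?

0.239 km

Rebound u = e ρ_c/ρ_m = 1.44 km × 2.82/3.38 = 1.201 km.
Net surface drop = e − u = 1.44 km − 1.201 km = e (ρ_m − ρ_c)/ρ_m = 0.239 km.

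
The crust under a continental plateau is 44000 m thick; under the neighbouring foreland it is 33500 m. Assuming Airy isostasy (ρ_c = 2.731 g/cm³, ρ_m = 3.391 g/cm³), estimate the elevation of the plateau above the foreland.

Excess crust Δ = 44000 m − 33500 m = 10500 m, split between elevation h and root r with h + r = Δ.
Airy balance ρ_c h = (ρ_m − ρ_c) r gives r = h ρ_c/(ρ_m − ρ_c), so h (1 + ρ_c/(ρ_m − ρ_c)) = Δ, i.e. h = Δ (ρ_m − ρ_c)/ρ_m.
h = 10500 m × 0.66/3.391 = 2040 m.

2040 m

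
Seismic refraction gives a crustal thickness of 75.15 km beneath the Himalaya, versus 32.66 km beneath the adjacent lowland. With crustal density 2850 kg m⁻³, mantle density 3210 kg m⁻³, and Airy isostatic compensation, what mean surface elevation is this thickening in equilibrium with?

4.77 km

Excess crust Δ = 75.15 km − 32.66 km = 42.49 km, split between elevation h and root r with h + r = Δ.
Airy balance ρ_c h = (ρ_m − ρ_c) r gives r = h ρ_c/(ρ_m − ρ_c), so h (1 + ρ_c/(ρ_m − ρ_c)) = Δ, i.e. h = Δ (ρ_m − ρ_c)/ρ_m.
h = 42.49 km × 360/3210 = 4.77 km.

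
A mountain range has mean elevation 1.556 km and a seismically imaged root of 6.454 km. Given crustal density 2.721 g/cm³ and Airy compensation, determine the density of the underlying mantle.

3.38 g/cm³

Airy balance: ρ_c h = (ρ_m − ρ_c) r → ρ_m = ρ_c (1 + h/r).
ρ_m = 2.721 × (1 + 1.556 km/6.454 km) = 3.38 g/cm³.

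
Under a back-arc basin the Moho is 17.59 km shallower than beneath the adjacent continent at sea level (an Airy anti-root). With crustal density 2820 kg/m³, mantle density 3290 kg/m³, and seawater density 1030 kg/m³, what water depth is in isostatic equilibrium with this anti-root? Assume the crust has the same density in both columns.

4.62 km

Replacing a thickness d of crust by seawater at the top must be balanced by replacing crust with mantle at the base: d (ρ_c − ρ_w) = a (ρ_m − ρ_c).
d = a (ρ_m − ρ_c)/(ρ_c − ρ_w) = 17.59 km × 470/1790 = 4.62 km.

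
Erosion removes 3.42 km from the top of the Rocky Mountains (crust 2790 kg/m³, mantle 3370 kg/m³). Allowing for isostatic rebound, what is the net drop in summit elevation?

Rebound u = e ρ_c/ρ_m = 3.42 km × 2790/3370 = 2.831 km.
Net surface drop = e − u = 3.42 km − 2.831 km = e (ρ_m − ρ_c)/ρ_m = 0.589 km.

0.589 km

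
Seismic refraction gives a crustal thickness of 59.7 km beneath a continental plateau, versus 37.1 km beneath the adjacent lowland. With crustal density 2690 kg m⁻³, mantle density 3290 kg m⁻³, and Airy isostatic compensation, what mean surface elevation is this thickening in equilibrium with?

4.12 km

Excess crust Δ = 59.7 km − 37.1 km = 22.6 km, split between elevation h and root r with h + r = Δ.
Airy balance ρ_c h = (ρ_m − ρ_c) r gives r = h ρ_c/(ρ_m − ρ_c), so h (1 + ρ_c/(ρ_m − ρ_c)) = Δ, i.e. h = Δ (ρ_m − ρ_c)/ρ_m.
h = 22.6 km × 600/3290 = 4.12 km.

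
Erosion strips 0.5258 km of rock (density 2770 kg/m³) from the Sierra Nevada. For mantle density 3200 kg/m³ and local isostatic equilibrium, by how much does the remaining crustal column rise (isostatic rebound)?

Unloading: uplift u = e ρ_c/ρ_m = 0.5258 km × 2770/3200 = 0.455 km.

0.455 km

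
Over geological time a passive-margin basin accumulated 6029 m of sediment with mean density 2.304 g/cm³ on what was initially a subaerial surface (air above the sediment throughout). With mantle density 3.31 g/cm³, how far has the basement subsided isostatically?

Subaerial load: s = t ρ_sed / ρ_m = 6029 m × 2.304/3.31 = 4200 m.

4200 m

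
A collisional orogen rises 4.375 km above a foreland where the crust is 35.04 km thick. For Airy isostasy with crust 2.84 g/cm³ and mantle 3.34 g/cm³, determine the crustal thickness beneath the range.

Root depth r = h ρ_c / (ρ_m − ρ_c) = 4.375 km × 2.84 / 0.5 = 24.85 km.
Total thickness = T + h + r = 35.04 km + 4.375 km + 24.85 km = 64.3 km.

64.3 km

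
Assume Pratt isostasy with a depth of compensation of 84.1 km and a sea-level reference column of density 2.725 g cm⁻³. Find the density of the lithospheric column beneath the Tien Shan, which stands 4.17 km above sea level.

2.6 g cm⁻³

Pratt balance: ρ_ref D = ρ (D + h).
ρ = ρ_ref D/(D + h) = 2.725 × 84.1 km/(84.1 km + 4.17 km) = 2.6 g cm⁻³.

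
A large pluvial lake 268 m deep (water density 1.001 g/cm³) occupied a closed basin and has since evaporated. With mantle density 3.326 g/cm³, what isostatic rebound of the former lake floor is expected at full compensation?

u = d ρ_w/ρ_m = 268 m × 1.001/3.326 = 80.7 m.

80.7 m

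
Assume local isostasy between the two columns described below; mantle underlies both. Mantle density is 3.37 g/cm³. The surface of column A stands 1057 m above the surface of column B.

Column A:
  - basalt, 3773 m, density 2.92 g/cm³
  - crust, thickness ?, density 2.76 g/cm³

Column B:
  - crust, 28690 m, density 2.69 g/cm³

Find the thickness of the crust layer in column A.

35000 m

Take the compensation level at the base of the deeper column (depth z_c below the surface of column A) and equate Σ ρ_i t_i down to z_c; mantle fills any gap and the z_c terms cancel.
Column A: 3773×2.92 + x×2.76 + (z_c − 3773 − x)×3.37
Column B: 1057×0 + 28690×2.69 + (z_c − 1057 − 28690)×3.37
The z_c×3.37 term appears on both sides and cancels. Collect the known terms of each column as K = Σ(ρt)_known − 3.37 × (depth of known layers): K_A = 11017.16 − 3.37×3773 = −1697.85; K_B = 77176.1 − 3.37×(1057 + 28690) = −23071.29.
Balance: K_A − x×(3.37 − 2.76) = K_B, so x = (K_A − K_B)/(3.37 − 2.76) = 21373.4/0.61 = 35000 m.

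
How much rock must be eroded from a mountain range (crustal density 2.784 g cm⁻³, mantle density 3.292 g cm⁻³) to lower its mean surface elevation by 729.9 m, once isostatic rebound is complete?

Net drop Δ = e − u = e − e ρ_c/ρ_m = e (ρ_m − ρ_c)/ρ_m.
e = Δ ρ_m/(ρ_m − ρ_c) = 729.9 m × 3.292/0.508 = 4730 m.

4730 m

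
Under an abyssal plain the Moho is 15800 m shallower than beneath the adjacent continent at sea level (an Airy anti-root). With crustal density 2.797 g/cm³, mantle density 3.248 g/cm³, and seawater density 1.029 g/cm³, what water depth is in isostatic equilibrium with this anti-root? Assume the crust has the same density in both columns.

4030 m

Replacing a thickness d of crust by seawater at the top must be balanced by replacing crust with mantle at the base: d (ρ_c − ρ_w) = a (ρ_m − ρ_c).
d = a (ρ_m − ρ_c)/(ρ_c − ρ_w) = 15800 m × 0.451/1.768 = 4030 m.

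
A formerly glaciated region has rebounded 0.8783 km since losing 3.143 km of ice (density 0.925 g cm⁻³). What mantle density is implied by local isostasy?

ρ_m = ρ_ice t / u = 0.925 × 3.143 km/0.8783 km = 3.31 g cm⁻³.

3.31 g cm⁻³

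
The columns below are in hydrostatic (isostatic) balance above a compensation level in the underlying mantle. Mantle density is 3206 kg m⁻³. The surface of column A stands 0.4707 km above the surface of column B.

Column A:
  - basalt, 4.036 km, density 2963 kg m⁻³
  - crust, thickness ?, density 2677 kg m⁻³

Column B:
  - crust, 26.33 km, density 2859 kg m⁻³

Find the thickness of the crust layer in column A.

18.3 km

Take the compensation level at the base of the deeper column (depth z_c below the surface of column A) and equate Σ ρ_i t_i down to z_c; mantle fills any gap and the z_c terms cancel.
Column A: 4.036×2963 + x×2677 + (z_c − 4.036 − x)×3206
Column B: 0.4707×0 + 26.33×2859 + (z_c − 0.4707 − 26.33)×3206
The z_c×3206 term appears on both sides and cancels. Collect the known terms of each column as K = Σ(ρt)_known − 3206 × (depth of known layers): K_A = 11958.668 − 3206×4.036 = −980.748; K_B = 75277.47 − 3206×(0.4707 + 26.33) = −10645.5742.
Balance: K_A − x×(3206 − 2677) = K_B, so x = (K_A − K_B)/(3206 − 2677) = 9664.83/529 = 18.3 km.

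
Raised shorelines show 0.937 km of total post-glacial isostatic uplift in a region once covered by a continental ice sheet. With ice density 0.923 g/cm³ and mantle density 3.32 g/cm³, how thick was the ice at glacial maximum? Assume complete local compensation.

u = t ρ_ice/ρ_m → t = u ρ_m/ρ_ice = 0.937 km × 3.32/0.923 = 3.37 km.

3.37 km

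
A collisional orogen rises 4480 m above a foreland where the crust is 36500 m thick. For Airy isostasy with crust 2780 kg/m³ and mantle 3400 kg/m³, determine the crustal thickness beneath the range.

Root depth r = h ρ_c / (ρ_m − ρ_c) = 4480 m × 2780 / 620 = 20090 m.
Total thickness = T + h + r = 36500 m + 4480 m + 20090 m = 61100 m.

61100 m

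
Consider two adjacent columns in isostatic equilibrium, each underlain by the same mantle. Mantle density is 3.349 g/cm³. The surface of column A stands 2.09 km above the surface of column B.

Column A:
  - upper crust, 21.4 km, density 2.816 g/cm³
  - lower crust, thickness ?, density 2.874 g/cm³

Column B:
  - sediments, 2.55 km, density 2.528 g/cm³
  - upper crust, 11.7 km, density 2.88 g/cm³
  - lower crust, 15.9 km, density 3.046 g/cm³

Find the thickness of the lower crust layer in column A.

Take the compensation level at the base of the deeper column (depth z_c below the surface of column A) and equate Σ ρ_i t_i down to z_c; mantle fills any gap and the z_c terms cancel.
Column A: 21.4×2.816 + x×2.874 + (z_c − 21.4 − x)×3.349
Column B: 2.09×0 + 2.55×2.528 + 11.7×2.88 + 15.9×3.046 + (z_c − 2.09 − 30.15)×3.349
The z_c×3.349 term appears on both sides and cancels. Collect the known terms of each column as K = Σ(ρt)_known − 3.349 × (depth of known layers): K_A = 60.2624 − 3.349×21.4 = −11.4062; K_B = 88.5738 − 3.349×(2.09 + 30.15) = −19.39796.
Balance: K_A − x×(3.349 − 2.874) = K_B, so x = (K_A − K_B)/(3.349 − 2.874) = 7.99176/0.475 = 16.8 km.

16.8 km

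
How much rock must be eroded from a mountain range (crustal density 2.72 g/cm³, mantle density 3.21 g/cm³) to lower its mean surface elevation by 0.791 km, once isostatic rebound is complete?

Net drop Δ = e − u = e − e ρ_c/ρ_m = e (ρ_m − ρ_c)/ρ_m.
e = Δ ρ_m/(ρ_m − ρ_c) = 0.791 km × 3.21/0.49 = 5.18 km.

5.18 km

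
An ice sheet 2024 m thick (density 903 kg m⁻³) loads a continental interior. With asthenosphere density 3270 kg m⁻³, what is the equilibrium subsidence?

559 m

Isostatic balance requires: the ice load ρ_ice t is balanced by mantle displaced below, ρ_m s.
s = t ρ_ice / ρ_m = 2024 m × 903/3270 = 559 m.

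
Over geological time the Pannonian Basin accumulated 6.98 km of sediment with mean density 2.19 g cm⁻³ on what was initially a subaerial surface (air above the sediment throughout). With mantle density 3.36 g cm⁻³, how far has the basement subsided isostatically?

Subaerial load: s = t ρ_sed / ρ_m = 6.98 km × 2.19/3.36 = 4.55 km.

4.55 km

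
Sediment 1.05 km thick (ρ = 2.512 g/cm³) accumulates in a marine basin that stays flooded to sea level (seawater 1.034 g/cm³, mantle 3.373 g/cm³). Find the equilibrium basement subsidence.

0.663 km

Submarine loading: the sediment displaces seawater, and the subsidence is in turn flooded, so s (ρ_m − ρ_w) = t (ρ_sed − ρ_w).
s = 1.05 km × (2.512 − 1.034) / (3.373 − 1.034) = 0.663 km.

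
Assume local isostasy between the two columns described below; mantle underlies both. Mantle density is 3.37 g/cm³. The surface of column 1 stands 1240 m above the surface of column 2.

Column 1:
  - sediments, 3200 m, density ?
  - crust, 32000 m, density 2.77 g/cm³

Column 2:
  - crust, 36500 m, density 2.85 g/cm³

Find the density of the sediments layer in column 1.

Take the compensation level at the base of the deeper column (depth z_c below the surface of column 1) and equate Σ ρ_i t_i down to z_c; mantle fills any gap and the z_c terms cancel.
Column 1: 3200×ρ + 32000×2.77 + (z_c − 35200)×3.37
Column 2: 1240×0 + 36500×2.85 + (z_c − 1240 − 36500)×3.37
The z_c×3.37 term appears on both sides and cancels. Collect the known terms of each column as K = Σ(ρt)_known − 3.37 × (depth of known layers): K_1 = 88640 − 3.37×35200 = −29984; K_2 = 104025 − 3.37×(1240 + 36500) = −23158.8.
Balance: K_1 + 3200×ρ = K_2, so ρ = (K_2 − K_1)/3200 = 6825.2/3200 = 2.13 g/cm³.

2.13 g/cm³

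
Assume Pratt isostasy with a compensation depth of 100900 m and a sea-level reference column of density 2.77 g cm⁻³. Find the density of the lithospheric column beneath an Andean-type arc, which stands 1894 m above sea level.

2.72 g cm⁻³

Pratt balance: ρ_ref D = ρ (D + h).
ρ = ρ_ref D/(D + h) = 2.77 × 100900 m/(100900 m + 1894 m) = 2.72 g cm⁻³.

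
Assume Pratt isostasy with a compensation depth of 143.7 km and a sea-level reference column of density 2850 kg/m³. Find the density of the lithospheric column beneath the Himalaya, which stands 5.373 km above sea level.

2750 kg/m³

Pratt balance: ρ_ref D = ρ (D + h).
ρ = ρ_ref D/(D + h) = 2850 × 143.7 km/(143.7 km + 5.373 km) = 2750 kg/m³.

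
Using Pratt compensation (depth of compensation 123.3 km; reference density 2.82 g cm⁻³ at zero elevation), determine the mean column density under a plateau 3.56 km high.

2.74 g cm⁻³

Pratt balance: ρ_ref D = ρ (D + h).
ρ = ρ_ref D/(D + h) = 2.82 × 123.3 km/(123.3 km + 3.56 km) = 2.74 g cm⁻³.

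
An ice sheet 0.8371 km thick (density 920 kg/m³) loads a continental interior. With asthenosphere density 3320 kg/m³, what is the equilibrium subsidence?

0.232 km

Balancing pressure at the compensation depth: the ice load ρ_ice t is balanced by mantle displaced below, ρ_m s.
s = t ρ_ice / ρ_m = 0.8371 km × 920/3320 = 0.232 km.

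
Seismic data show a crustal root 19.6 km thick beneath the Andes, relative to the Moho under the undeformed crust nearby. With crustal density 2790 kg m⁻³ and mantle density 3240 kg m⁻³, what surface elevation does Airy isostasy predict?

3.16 km

Isostatic balance requires: ρ_c h = (ρ_m − ρ_c) r.
h = r (ρ_m − ρ_c) / ρ_c = 19.6 km × (3240 − 2790) / 2790 = 3.16 km.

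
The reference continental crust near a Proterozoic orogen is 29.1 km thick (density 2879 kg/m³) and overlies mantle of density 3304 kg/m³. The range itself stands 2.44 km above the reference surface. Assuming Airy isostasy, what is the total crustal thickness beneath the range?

48.1 km

Root depth r = h ρ_c / (ρ_m − ρ_c) = 2.44 km × 2879 / 425 = 16.53 km.
Total thickness = T + h + r = 29.1 km + 2.44 km + 16.53 km = 48.1 km.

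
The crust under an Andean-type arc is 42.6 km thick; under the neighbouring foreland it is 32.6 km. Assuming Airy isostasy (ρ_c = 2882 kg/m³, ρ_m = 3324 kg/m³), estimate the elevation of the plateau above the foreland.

1.33 km

Excess crust Δ = 42.6 km − 32.6 km = 10 km, split between elevation h and root r with h + r = Δ.
Airy balance ρ_c h = (ρ_m − ρ_c) r gives r = h ρ_c/(ρ_m − ρ_c), so h (1 + ρ_c/(ρ_m − ρ_c)) = Δ, i.e. h = Δ (ρ_m − ρ_c)/ρ_m.
h = 10 km × 442/3324 = 1.33 km.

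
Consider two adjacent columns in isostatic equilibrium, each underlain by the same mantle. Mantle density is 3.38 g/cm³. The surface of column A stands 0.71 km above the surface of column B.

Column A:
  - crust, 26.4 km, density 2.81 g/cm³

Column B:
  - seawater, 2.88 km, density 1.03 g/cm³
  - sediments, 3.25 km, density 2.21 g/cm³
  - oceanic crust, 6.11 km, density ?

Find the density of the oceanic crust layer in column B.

3.04 g/cm³

Take the compensation level at the base of the deeper column (depth z_c below the surface of column A) and equate Σ ρ_i t_i down to z_c; mantle fills any gap and the z_c terms cancel.
Column A: 26.4×2.81 + (z_c − 26.4)×3.38
Column B: 0.71×0 + 2.88×1.03 + 3.25×2.21 + 6.11×ρ + (z_c − 0.71 − 12.24)×3.38
The z_c×3.38 term appears on both sides and cancels. Collect the known terms of each column as K = Σ(ρt)_known − 3.38 × (depth of known layers): K_A = 74.184 − 3.38×26.4 = −15.048; K_B = 10.1489 − 3.38×(0.71 + 12.24) = −33.6221.
Balance: K_A = K_B + 6.11×ρ, so ρ = (K_A − K_B)/6.11 = 18.5741/6.11 = 3.04 g/cm³.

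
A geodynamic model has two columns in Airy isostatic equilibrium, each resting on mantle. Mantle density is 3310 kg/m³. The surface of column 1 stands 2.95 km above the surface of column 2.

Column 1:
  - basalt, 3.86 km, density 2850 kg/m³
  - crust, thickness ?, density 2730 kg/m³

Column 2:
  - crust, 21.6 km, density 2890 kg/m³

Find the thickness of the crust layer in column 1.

Take the compensation level at the base of the deeper column (depth z_c below the surface of column 1) and equate Σ ρ_i t_i down to z_c; mantle fills any gap and the z_c terms cancel.
Column 1: 3.86×2850 + x×2730 + (z_c − 3.86 − x)×3310
Column 2: 2.95×0 + 21.6×2890 + (z_c − 2.95 − 21.6)×3310
The z_c×3310 term appears on both sides and cancels. Collect the known terms of each column as K = Σ(ρt)_known − 3310 × (depth of known layers): K_1 = 11001 − 3310×3.86 = −1775.6; K_2 = 62424 − 3310×(2.95 + 21.6) = −18836.5.
Balance: K_1 − x×(3310 − 2730) = K_2, so x = (K_1 − K_2)/(3310 − 2730) = 17060.9/580 = 29.4 km.

29.4 km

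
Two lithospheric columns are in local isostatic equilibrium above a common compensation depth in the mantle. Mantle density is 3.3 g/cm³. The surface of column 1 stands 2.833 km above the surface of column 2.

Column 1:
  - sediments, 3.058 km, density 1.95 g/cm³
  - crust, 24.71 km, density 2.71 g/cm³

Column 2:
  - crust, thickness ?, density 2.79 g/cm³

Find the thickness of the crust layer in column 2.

Take the compensation level at the base of the deeper column (depth z_c below the surface of column 1) and equate Σ ρ_i t_i down to z_c; mantle fills any gap and the z_c terms cancel.
Column 1: 3.058×1.95 + 24.71×2.71 + (z_c − 27.768)×3.3
Column 2: 2.833×0 + x×2.79 + (z_c − 2.833 − 0 − x)×3.3
The z_c×3.3 term appears on both sides and cancels. Collect the known terms of each column as K = Σ(ρt)_known − 3.3 × (depth of known layers): K_1 = 72.9272 − 3.3×27.768 = −18.7072; K_2 = 0 − 3.3×(2.833 + 0) = −9.3489.
Balance: K_1 = K_2 − x×(3.3 − 2.79), so x = (K_2 − K_1)/(3.3 − 2.79) = 9.3583/0.51 = 18.3 km.

18.3 km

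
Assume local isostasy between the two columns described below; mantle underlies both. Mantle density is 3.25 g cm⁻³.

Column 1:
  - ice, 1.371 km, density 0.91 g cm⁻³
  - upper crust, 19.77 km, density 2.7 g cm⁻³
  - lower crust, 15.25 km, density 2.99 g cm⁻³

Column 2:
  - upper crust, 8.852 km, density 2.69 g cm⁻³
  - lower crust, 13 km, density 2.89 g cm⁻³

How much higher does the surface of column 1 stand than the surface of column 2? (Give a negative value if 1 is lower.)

2.59 km

For any compensation level in the mantle, the mantle terms cancel and isostasy reduces to e = (Σt_1 − Σt_2) − (Σ(ρt)_1 − Σ(ρt)_2) / ρ_m.
Σt_1 = 36.391 km; Σt_2 = 21.852 km; Σ(ρt)_1 = 100.22411; Σ(ρt)_2 = 61.38188 (in km·g cm⁻³).
e = (36.391 − 21.852) − (100.22411 − 61.38188) / 3.25 = 2.59 km.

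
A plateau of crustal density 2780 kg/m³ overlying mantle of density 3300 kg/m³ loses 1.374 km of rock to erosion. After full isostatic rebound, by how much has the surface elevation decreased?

0.217 km

Rebound u = e ρ_c/ρ_m = 1.374 km × 2780/3300 = 1.157 km.
Net surface drop = e − u = 1.374 km − 1.157 km = e (ρ_m − ρ_c)/ρ_m = 0.217 km.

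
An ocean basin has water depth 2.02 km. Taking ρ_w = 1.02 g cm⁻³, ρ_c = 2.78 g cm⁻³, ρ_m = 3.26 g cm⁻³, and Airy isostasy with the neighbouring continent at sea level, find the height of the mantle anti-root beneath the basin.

By Archimedes' principle applied to the lithosphere: replacing crust with seawater at the top is compensated by replacing crust with mantle at the base: d (ρ_c − ρ_w) = a (ρ_m − ρ_c).
a = d (ρ_c − ρ_w)/(ρ_m − ρ_c) = 2.02 km × 1.76/0.48 = 7.41 km.

7.41 km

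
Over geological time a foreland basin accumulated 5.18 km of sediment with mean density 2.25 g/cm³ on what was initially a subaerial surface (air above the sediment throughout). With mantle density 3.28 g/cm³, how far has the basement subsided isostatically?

Subaerial load: s = t ρ_sed / ρ_m = 5.18 km × 2.25/3.28 = 3.55 km.

3.55 km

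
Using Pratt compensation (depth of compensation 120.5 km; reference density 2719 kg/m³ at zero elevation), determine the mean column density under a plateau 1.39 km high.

Pratt balance: ρ_ref D = ρ (D + h).
ρ = ρ_ref D/(D + h) = 2719 × 120.5 km/(120.5 km + 1.39 km) = 2690 kg/m³.

2690 kg/m³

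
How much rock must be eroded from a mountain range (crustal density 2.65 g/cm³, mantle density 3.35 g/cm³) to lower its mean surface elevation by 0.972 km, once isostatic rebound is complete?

4.65 km

Net drop Δ = e − u = e − e ρ_c/ρ_m = e (ρ_m − ρ_c)/ρ_m.
e = Δ ρ_m/(ρ_m − ρ_c) = 0.972 km × 3.35/0.7 = 4.65 km.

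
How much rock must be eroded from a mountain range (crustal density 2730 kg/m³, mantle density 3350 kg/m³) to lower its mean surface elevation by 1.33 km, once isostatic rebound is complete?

7.19 km

Net drop Δ = e − u = e − e ρ_c/ρ_m = e (ρ_m − ρ_c)/ρ_m.
e = Δ ρ_m/(ρ_m − ρ_c) = 1.33 km × 3350/620 = 7.19 km.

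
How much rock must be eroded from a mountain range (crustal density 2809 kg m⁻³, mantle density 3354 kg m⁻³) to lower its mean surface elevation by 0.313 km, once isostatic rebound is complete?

1.93 km

Net drop Δ = e − u = e − e ρ_c/ρ_m = e (ρ_m − ρ_c)/ρ_m.
e = Δ ρ_m/(ρ_m − ρ_c) = 0.313 km × 3354/545 = 1.93 km.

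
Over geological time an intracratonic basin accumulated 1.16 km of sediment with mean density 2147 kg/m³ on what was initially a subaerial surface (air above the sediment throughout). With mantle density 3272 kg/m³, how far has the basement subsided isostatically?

0.761 km

Subaerial load: s = t ρ_sed / ρ_m = 1.16 km × 2147/3272 = 0.761 km.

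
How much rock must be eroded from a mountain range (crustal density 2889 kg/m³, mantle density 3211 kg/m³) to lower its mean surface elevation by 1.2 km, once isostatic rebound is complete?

Net drop Δ = e − u = e − e ρ_c/ρ_m = e (ρ_m − ρ_c)/ρ_m.
e = Δ ρ_m/(ρ_m − ρ_c) = 1.2 km × 3211/322 = 12 km.

12 km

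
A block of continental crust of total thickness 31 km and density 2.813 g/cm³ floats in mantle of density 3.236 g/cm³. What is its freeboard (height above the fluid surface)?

4.05 km

Floating equilibrium: submerged depth d = t ρ_obj/ρ_fluid = 31 km × 2.813/3.236 = 26.95 km.
Freeboard = t − d = 31 km − 26.95 km = 4.05 km.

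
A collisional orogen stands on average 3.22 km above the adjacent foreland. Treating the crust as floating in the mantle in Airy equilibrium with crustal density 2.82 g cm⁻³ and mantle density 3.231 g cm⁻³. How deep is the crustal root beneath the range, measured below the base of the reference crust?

22.1 km

By Archimedes' principle applied to the lithosphere: the weight of the topography is balanced by the buoyancy of the root, ρ_c h = (ρ_m − ρ_c) r.
r = h · ρ_c / (ρ_m − ρ_c) = 3.22 km × 2.82 / (3.231 − 2.82) = 22.1 km.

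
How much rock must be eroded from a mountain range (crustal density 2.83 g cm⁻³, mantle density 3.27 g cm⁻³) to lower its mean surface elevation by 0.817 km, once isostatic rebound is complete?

6.07 km

Net drop Δ = e − u = e − e ρ_c/ρ_m = e (ρ_m − ρ_c)/ρ_m.
e = Δ ρ_m/(ρ_m − ρ_c) = 0.817 km × 3.27/0.44 = 6.07 km.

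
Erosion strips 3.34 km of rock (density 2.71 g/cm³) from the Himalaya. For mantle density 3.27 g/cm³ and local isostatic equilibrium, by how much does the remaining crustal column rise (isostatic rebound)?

Unloading: uplift u = e ρ_c/ρ_m = 3.34 km × 2.71/3.27 = 2.77 km.

2.77 km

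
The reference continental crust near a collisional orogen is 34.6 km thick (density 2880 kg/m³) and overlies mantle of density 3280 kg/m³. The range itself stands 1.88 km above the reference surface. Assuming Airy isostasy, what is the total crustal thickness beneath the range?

50 km

Root depth r = h ρ_c / (ρ_m − ρ_c) = 1.88 km × 2880 / 400 = 13.54 km.
Total thickness = T + h + r = 34.6 km + 1.88 km + 13.54 km = 50 km.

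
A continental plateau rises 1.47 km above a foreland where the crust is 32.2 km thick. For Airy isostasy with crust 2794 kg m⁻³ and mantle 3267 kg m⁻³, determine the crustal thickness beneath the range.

42.4 km

Root depth r = h ρ_c / (ρ_m − ρ_c) = 1.47 km × 2794 / 473 = 8.683 km.
Total thickness = T + h + r = 32.2 km + 1.47 km + 8.683 km = 42.4 km.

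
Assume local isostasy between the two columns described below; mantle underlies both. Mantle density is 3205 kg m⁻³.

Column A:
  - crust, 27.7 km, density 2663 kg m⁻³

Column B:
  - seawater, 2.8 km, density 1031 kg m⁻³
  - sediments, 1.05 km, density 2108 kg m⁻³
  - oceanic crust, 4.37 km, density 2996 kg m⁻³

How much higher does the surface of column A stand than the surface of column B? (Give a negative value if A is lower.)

2.14 km

For any compensation level in the mantle, the mantle terms cancel and isostasy reduces to e = (Σt_A − Σt_B) − (Σ(ρt)_A − Σ(ρt)_B) / ρ_m.
Σt_A = 27.7 km; Σt_B = 8.22 km; Σ(ρt)_A = 73765.1; Σ(ρt)_B = 18192.72 (in km·kg m⁻³).
e = (27.7 − 8.22) − (73765.1 − 18192.72) / 3205 = 2.14 km.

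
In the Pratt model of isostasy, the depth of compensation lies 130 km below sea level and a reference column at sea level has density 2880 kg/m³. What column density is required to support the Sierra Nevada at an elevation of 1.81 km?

Pratt balance: ρ_ref D = ρ (D + h).
ρ = ρ_ref D/(D + h) = 2880 × 130 km/(130 km + 1.81 km) = 2840 kg/m³.

2840 kg/m³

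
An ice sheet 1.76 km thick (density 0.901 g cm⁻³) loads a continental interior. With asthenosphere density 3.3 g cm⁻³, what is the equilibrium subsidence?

By Archimedes' principle applied to the lithosphere: the ice load ρ_ice t is balanced by mantle displaced below, ρ_m s.
s = t ρ_ice / ρ_m = 1.76 km × 0.901/3.3 = 0.481 km.

0.481 km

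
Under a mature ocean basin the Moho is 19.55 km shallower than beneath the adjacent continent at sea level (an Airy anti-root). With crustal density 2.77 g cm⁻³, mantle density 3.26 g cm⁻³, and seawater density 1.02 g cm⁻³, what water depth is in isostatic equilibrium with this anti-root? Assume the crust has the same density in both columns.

Replacing a thickness d of crust by seawater at the top must be balanced by replacing crust with mantle at the base: d (ρ_c − ρ_w) = a (ρ_m − ρ_c).
d = a (ρ_m − ρ_c)/(ρ_c − ρ_w) = 19.55 km × 0.49/1.75 = 5.47 km.

5.47 km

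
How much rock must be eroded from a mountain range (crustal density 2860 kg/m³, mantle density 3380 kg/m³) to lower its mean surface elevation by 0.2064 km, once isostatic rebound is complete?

Net drop Δ = e − u = e − e ρ_c/ρ_m = e (ρ_m − ρ_c)/ρ_m.
e = Δ ρ_m/(ρ_m − ρ_c) = 0.2064 km × 3380/520 = 1.34 km.

1.34 km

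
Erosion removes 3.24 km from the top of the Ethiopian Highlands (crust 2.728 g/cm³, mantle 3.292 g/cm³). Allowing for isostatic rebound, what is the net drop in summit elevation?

0.555 km

Rebound u = e ρ_c/ρ_m = 3.24 km × 2.728/3.292 = 2.685 km.
Net surface drop = e − u = 3.24 km − 2.685 km = e (ρ_m − ρ_c)/ρ_m = 0.555 km.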